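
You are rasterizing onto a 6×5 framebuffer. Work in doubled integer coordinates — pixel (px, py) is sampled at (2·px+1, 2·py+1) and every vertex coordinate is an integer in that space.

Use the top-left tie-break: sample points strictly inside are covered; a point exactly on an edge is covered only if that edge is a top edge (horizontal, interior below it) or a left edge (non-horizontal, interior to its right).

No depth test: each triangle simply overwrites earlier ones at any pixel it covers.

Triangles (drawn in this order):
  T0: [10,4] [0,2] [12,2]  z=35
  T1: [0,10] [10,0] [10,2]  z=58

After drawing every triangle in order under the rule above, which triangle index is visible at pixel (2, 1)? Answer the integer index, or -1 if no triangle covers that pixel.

T0:
  2·area = 24
  edge (10, 4)→(0, 2): d=(-10,-2) top-left  bias=+0
  edge (0, 2)→(12, 2): d=(12,0) top-left  bias=+0
  edge (12, 2)→(10, 4): d=(-2,2) right/bottom  bias=-1
    (2,1)@(5, 3): e=[0,12,12] → #  [on edge]
    (3,1)@(7, 3): e=[4,12,8] → #
    (4,1)@(9, 3): e=[8,12,4] → #
    (5,1)@(11, 3): e=[12,12,0] → ·  [on edge]
    (2,2)@(5, 5): e=[-20,36,8] → ·
    (3,2)@(7, 5): e=[-16,36,4] → ·
    (4,2)@(9, 5): e=[-12,36,0] → ·  [on edge]
    (3,3)@(7, 7): e=[-36,60,0] → ·  [on edge]
    (2,4)@(5, 9): e=[-60,84,0] → ·  [on edge]
  covered (3 px):
    · · · · · ·
    · · # # # ·
    · · · · · ·
    · · · · · ·
    · · · · · ·
T1:
  2·area = 20
  edge (0, 10)→(10, 0): d=(10,-10) top-left  bias=+0
  edge (10, 0)→(10, 2): d=(0,2) right/bottom  bias=-1
  edge (10, 2)→(0, 10): d=(-10,8) right/bottom  bias=-1
    (4,0)@(9, 1): e=[0,2,18] → #  [on edge]
    (5,0)@(11, 1): e=[20,-2,2] → ·
    (3,1)@(7, 3): e=[0,6,14] → #  [on edge]
    (4,1)@(9, 3): e=[20,2,-2] → ·
    (2,2)@(5, 5): e=[0,10,10] → #  [on edge]
    (3,2)@(7, 5): e=[20,6,-6] → ·
    (1,3)@(3, 7): e=[0,14,6] → #  [on edge]
    (2,3)@(5, 7): e=[20,10,-10] → ·
    (0,4)@(1, 9): e=[0,18,2] → #  [on edge]
    (1,4)@(3, 9): e=[20,14,-14] → ·
  covered (5 px):
    · · · · # ·
    · · · # · ·
    · · # · · ·
    · # · · · ·
    # · · · · ·

Z-buffer (winner per pixel, '.' = empty):
  . . . . 1 .
  . . 0 1 0 .
  . . 1 . . .
  . 1 . . . .
  1 . . . . .

Result: 0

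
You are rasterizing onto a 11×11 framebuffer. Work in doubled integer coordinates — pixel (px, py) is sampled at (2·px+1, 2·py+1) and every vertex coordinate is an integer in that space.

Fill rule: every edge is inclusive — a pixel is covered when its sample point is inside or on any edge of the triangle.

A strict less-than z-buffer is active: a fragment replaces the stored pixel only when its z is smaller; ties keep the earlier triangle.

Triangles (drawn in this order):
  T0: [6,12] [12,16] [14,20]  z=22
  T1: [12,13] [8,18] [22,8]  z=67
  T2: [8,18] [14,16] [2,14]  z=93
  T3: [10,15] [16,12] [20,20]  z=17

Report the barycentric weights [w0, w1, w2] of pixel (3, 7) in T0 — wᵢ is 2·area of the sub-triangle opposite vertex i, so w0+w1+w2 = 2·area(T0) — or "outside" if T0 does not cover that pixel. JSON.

T0:
  2·area = 16
  edge (6, 12)→(12, 16): d=(6,4) inclusive
  edge (12, 16)→(14, 20): d=(2,4) inclusive
  edge (14, 20)→(6, 12): d=(-8,-8) inclusive
    (0,3)@(1, 7): e=[-10,26,0] → ·  [on edge]
    (1,4)@(3, 9): e=[-6,22,0] → ·  [on edge]
    (2,5)@(5, 11): e=[-2,18,0] → ·  [on edge]
    (3,6)@(7, 13): e=[2,14,0] → #  [on edge]
    (4,6)@(9, 13): e=[-6,6,16] → ·
    (3,7)@(7, 15): e=[14,18,-16] → ·
    (4,7)@(9, 15): e=[6,10,0] → #  [on edge]
    (5,7)@(11, 15): e=[-2,2,16] → ·
    (4,8)@(9, 17): e=[18,14,-16] → ·
    (5,8)@(11, 17): e=[10,6,0] → #  [on edge]
    (6,8)@(13, 17): e=[2,-2,16] → ·
    (5,9)@(11, 19): e=[22,10,-16] → ·
    (6,9)@(13, 19): e=[14,2,0] → #  [on edge]
    (7,10)@(15, 21): e=[18,-2,0] → ·  [on edge]
  covered (4 px):
    · · · · · · · · · · ·
    · · · · · · · · · · ·
    · · · · · · · · · · ·
    · · · · · · · · · · ·
    · · · · · · · · · · ·
    · · · · · · · · · · ·
    · · · # · · · · · · ·
    · · · · # · · · · · ·
    · · · · · # · · · · ·
    · · · · · · # · · · ·
    · · · · · · · · · · ·
T1:
  2·area = 30  (B↔C swapped to make it positive)
  edge (12, 13)→(22, 8): d=(10,-5) inclusive
  edge (22, 8)→(8, 18): d=(-14,10) inclusive
  edge (8, 18)→(12, 13): d=(4,-5) inclusive
    (8,5)@(17, 11): e=[5,8,17] → #
    (9,5)@(19, 11): e=[15,-12,27] → ·
    (6,6)@(13, 13): e=[5,20,5] → #
    (7,6)@(15, 13): e=[15,0,15] → #  [on edge]
    (8,6)@(17, 13): e=[25,-20,25] → ·
    (5,7)@(11, 15): e=[15,12,3] → #
    (6,7)@(13, 15): e=[25,-8,13] → ·
    (7,7)@(15, 15): e=[35,-28,23] → ·
    (4,8)@(9, 17): e=[25,4,1] → #
    (5,8)@(11, 17): e=[35,-16,11] → ·
    (4,9)@(9, 19): e=[45,-24,9] → ·
  covered (5 px):
    · · · · · · · · · · ·
    · · · · · · · · · · ·
    · · · · · · · · · · ·
    · · · · · · · · · · ·
    · · · · · · · · · · ·
    · · · · · · · · # · ·
    · · · · · · # # · · ·
    · · · · · # · · · · ·
    · · · · # · · · · · ·
    · · · · · · · · · · ·
    · · · · · · · · · · ·
T2:
  2·area = 36  (B↔C swapped to make it positive)
  edge (8, 18)→(2, 14): d=(-6,-4) inclusive
  edge (2, 14)→(14, 16): d=(12,2) inclusive
  edge (14, 16)→(8, 18): d=(-6,2) inclusive
    (2,7)@(5, 15): e=[6,6,24] → #
    (3,7)@(7, 15): e=[14,2,20] → #
    (4,7)@(9, 15): e=[22,-2,16] → ·
    (8,7)@(17, 15): e=[54,-18,0] → ·  [on edge]
    (2,8)@(5, 17): e=[-6,30,12] → ·
    (3,8)@(7, 17): e=[2,26,8] → #
    (4,8)@(9, 17): e=[10,22,4] → #
    (5,8)@(11, 17): e=[18,18,0] → #  [on edge]
    (6,8)@(13, 17): e=[26,14,-4] → ·
    (2,9)@(5, 19): e=[-18,54,0] → ·  [on edge]
    (3,9)@(7, 19): e=[-10,50,-4] → ·
    (4,9)@(9, 19): e=[-2,46,-8] → ·
  covered (5 px):
    · · · · · · · · · · ·
    · · · · · · · · · · ·
    · · · · · · · · · · ·
    · · · · · · · · · · ·
    · · · · · · · · · · ·
    · · · · · · · · · · ·
    · · · · · · · · · · ·
    · · # # · · · · · · ·
    · · · # # # · · · · ·
    · · · · · · · · · · ·
    · · · · · · · · · · ·
T3:
  2·area = 60
  edge (10, 15)→(16, 12): d=(6,-3) inclusive
  edge (16, 12)→(20, 20): d=(4,8) inclusive
  edge (20, 20)→(10, 15): d=(-10,-5) inclusive
    (7,6)@(15, 13): e=[3,12,45] → #
    (8,6)@(17, 13): e=[9,-4,55] → ·
    (5,7)@(11, 15): e=[3,52,5] → #
    (6,7)@(13, 15): e=[9,36,15] → #
    (8,7)@(17, 15): e=[21,4,35] → #
    (9,7)@(19, 15): e=[27,-12,45] → ·
    (5,8)@(11, 17): e=[15,60,-15] → ·
    (6,8)@(13, 17): e=[21,44,-5] → ·
    (7,8)@(15, 17): e=[27,28,5] → #
    (9,8)@(19, 17): e=[39,-4,25] → ·
    (7,9)@(15, 19): e=[39,36,-15] → ·
    (8,9)@(17, 19): e=[45,20,-5] → ·
  covered (8 px):
    · · · · · · · · · · ·
    · · · · · · · · · · ·
    · · · · · · · · · · ·
    · · · · · · · · · · ·
    · · · · · · · · · · ·
    · · · · · · · · · · ·
    · · · · · · · # · · ·
    · · · · · # # # # · ·
    · · · · · · · # # · ·
    · · · · · · · · · # ·
    · · · · · · · · · · ·

Result: "outside"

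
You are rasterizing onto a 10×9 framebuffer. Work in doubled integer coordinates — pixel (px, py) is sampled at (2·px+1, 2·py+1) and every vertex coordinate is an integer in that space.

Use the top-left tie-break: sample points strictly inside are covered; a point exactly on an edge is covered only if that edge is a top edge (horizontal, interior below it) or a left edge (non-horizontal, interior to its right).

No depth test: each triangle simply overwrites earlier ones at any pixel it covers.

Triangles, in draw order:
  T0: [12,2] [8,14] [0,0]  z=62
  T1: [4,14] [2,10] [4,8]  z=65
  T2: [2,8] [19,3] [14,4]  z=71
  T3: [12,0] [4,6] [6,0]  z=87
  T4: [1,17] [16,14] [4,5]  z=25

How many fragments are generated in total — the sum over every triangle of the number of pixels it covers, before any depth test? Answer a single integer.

T0:
  2·area = 152
  edge (12, 2)→(8, 14): d=(-4,12) right/bottom  bias=-1
  edge (8, 14)→(0, 0): d=(-8,-14) top-left  bias=+0
  edge (0, 0)→(12, 2): d=(12,2) right/bottom  bias=-1
    (0,0)@(1, 1): e=[136,6,10] → #
    (1,0)@(3, 1): e=[112,34,6] → #
    (2,0)@(5, 1): e=[88,62,2] → #
    (3,0)@(7, 1): e=[64,90,-2] → ·
    (0,1)@(1, 3): e=[128,-10,34] → ·
    (1,1)@(3, 3): e=[104,18,30] → #
    (3,1)@(7, 3): e=[56,74,22] → #
    (4,1)@(9, 3): e=[32,102,18] → #
    (5,1)@(11, 3): e=[8,130,14] → #
    (6,1)@(13, 3): e=[-16,158,10] → ·
    (1,2)@(3, 5): e=[96,2,54] → #
    (5,2)@(11, 5): e=[0,114,38] → ·  [on edge]
    (4,5)@(9, 11): e=[0,38,114] → ·  [on edge]
    (3,8)@(7, 17): e=[0,-38,190] → ·  [on edge]
  covered (18 px):
    # # # · · · · · · ·
    · # # # # # · · · ·
    · # # # # · · · · ·
    · · # # # · · · · ·
    · · · # # · · · · ·
    · · · # · · · · · ·
    · · · · · · · · · ·
    · · · · · · · · · ·
    · · · · · · · · · ·
T1:
  2·area = 12
  edge (4, 14)→(2, 10): d=(-2,-4) top-left  bias=+0
  edge (2, 10)→(4, 8): d=(2,-2) top-left  bias=+0
  edge (4, 8)→(4, 14): d=(0,6) right/bottom  bias=-1
    (5,0)@(11, 1): e=[54,0,-42] → ·  [on edge]
    (4,1)@(9, 3): e=[42,0,-30] → ·  [on edge]
    (3,2)@(7, 5): e=[30,0,-18] → ·  [on edge]
    (2,3)@(5, 7): e=[18,0,-6] → ·  [on edge]
    (1,4)@(3, 9): e=[6,0,6] → #  [on edge]
    (2,4)@(5, 9): e=[14,4,-6] → ·
    (0,5)@(1, 11): e=[-6,0,18] → ·  [on edge]
    (1,5)@(3, 11): e=[2,4,6] → #
    (2,5)@(5, 11): e=[10,8,-6] → ·
    (1,6)@(3, 13): e=[-2,8,6] → ·
  covered (2 px):
    · · · · · · · · · ·
    · · · · · · · · · ·
    · · · · · · · · · ·
    · · · · · · · · · ·
    · # · · · · · · · ·
    · # · · · · · · · ·
    · · · · · · · · · ·
    · · · · · · · · · ·
    · · · · · · · · · ·
T2:
  2·area = 8  (B↔C swapped to make it positive)
  edge (2, 8)→(14, 4): d=(12,-4) top-left  bias=+0
  edge (14, 4)→(19, 3): d=(5,-1) top-left  bias=+0
  edge (19, 3)→(2, 8): d=(-17,5) right/bottom  bias=-1
    (8,1)@(17, 3): e=[0,-2,10] → ·  [on edge]
    (9,1)@(19, 3): e=[8,0,0] → ·  [on edge]
    (4,2)@(9, 5): e=[-8,0,16] → ·  [on edge]
    (5,2)@(11, 5): e=[0,2,6] → #  [on edge]
    (6,2)@(13, 5): e=[8,4,-4] → ·
    (2,3)@(5, 7): e=[0,6,2] → #  [on edge]
    (3,3)@(7, 7): e=[8,8,-8] → ·
    (5,3)@(11, 7): e=[24,12,-28] → ·
    (2,4)@(5, 9): e=[24,16,-32] → ·
  covered (2 px):
    · · · · · · · · · ·
    · · · · · · · · · ·
    · · · · · # · · · ·
    · · # · · · · · · ·
    · · · · · · · · · ·
    · · · · · · · · · ·
    · · · · · · · · · ·
    · · · · · · · · · ·
    · · · · · · · · · ·
T3:
  2·area = 36
  edge (12, 0)→(4, 6): d=(-8,6) right/bottom  bias=-1
  edge (4, 6)→(6, 0): d=(2,-6) top-left  bias=+0
  edge (6, 0)→(12, 0): d=(6,0) top-left  bias=+0
    (3,0)@(7, 1): e=[22,8,6] → #
    (4,0)@(9, 1): e=[10,20,6] → #
    (5,0)@(11, 1): e=[-2,32,6] → ·
    (2,1)@(5, 3): e=[18,0,18] → #  [on edge]
    (4,1)@(9, 3): e=[-6,24,18] → ·
    (2,2)@(5, 5): e=[2,4,30] → #
    (3,2)@(7, 5): e=[-10,16,30] → ·
    (2,3)@(5, 7): e=[-14,8,42] → ·
    (1,4)@(3, 9): e=[-18,0,54] → ·  [on edge]
    (0,7)@(1, 15): e=[-54,0,90] → ·  [on edge]
  covered (5 px):
    · · · # # · · · · ·
    · · # # · · · · · ·
    · · # · · · · · · ·
    · · · · · · · · · ·
    · · · · · · · · · ·
    · · · · · · · · · ·
    · · · · · · · · · ·
    · · · · · · · · · ·
    · · · · · · · · · ·
T4:
  2·area = 171  (B↔C swapped to make it positive)
  edge (1, 17)→(4, 5): d=(3,-12) top-left  bias=+0
  edge (4, 5)→(16, 14): d=(12,9) right/bottom  bias=-1
  edge (16, 14)→(1, 17): d=(-15,3) right/bottom  bias=-1
    (2,0)@(5, 1): e=[0,-57,228] → ·  [on edge]
    (2,3)@(5, 7): e=[18,15,138] → #
    (3,3)@(7, 7): e=[42,-3,132] → ·
    (1,4)@(3, 9): e=[0,57,114] → #  [on edge]
    (3,4)@(7, 9): e=[48,21,102] → #
    (4,4)@(9, 9): e=[72,3,96] → #
    (5,4)@(11, 9): e=[96,-15,90] → ·
    (1,5)@(3, 11): e=[6,81,84] → #
    (5,5)@(11, 11): e=[102,9,60] → #
    (6,5)@(13, 11): e=[126,-9,54] → ·
    (1,6)@(3, 13): e=[12,105,54] → #
    (6,6)@(13, 13): e=[132,15,24] → #
    (5,7)@(11, 15): e=[114,57,0] → ·  [on edge]
    (0,8)@(1, 17): e=[0,171,0] → ·  [on edge]
  covered (20 px):
    · · · · · · · · · ·
    · · · · · · · · · ·
    · · · · · · · · · ·
    · · # · · · · · · ·
    · # # # # · · · · ·
    · # # # # # · · · ·
    · # # # # # # · · ·
    · # # # # · · · · ·
    · · · · · · · · · ·

Answer: 47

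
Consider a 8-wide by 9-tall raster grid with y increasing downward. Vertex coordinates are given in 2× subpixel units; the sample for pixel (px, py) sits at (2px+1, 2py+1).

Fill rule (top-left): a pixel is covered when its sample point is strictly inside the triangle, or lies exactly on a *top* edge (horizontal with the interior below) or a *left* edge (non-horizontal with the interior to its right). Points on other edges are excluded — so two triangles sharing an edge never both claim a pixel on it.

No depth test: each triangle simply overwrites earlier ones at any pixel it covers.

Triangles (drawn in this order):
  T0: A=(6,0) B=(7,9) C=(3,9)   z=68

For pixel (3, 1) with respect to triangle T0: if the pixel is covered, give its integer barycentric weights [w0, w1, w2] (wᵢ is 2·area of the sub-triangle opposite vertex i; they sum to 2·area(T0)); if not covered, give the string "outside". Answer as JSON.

T0:
  2·area = 36
  edge (6, 0)→(7, 9): d=(1,9) right/bottom  bias=-1
  edge (7, 9)→(3, 9): d=(-4,0) right/bottom  bias=-1
  edge (3, 9)→(6, 0): d=(3,-9) top-left  bias=+0
    (2,1)@(5, 3): e=[12,24,0] → █  [on edge]
    (3,1)@(7, 3): e=[-6,24,18] → ·
    (2,2)@(5, 5): e=[14,16,6] → █
    (3,2)@(7, 5): e=[-4,16,24] → ·
    (2,3)@(5, 7): e=[16,8,12] → █
    (3,3)@(7, 7): e=[-2,8,30] → ·
    (0,4)@(1, 9): e=[54,0,-18] → ·  [on edge]
    (1,4)@(3, 9): e=[36,0,0] → ·  [on edge]
    (2,4)@(5, 9): e=[18,0,18] → ·  [on edge]
    (3,4)@(7, 9): e=[0,0,36] → ·  [on edge]
    (4,4)@(9, 9): e=[-18,0,54] → ·  [on edge]
    (5,4)@(11, 9): e=[-36,0,72] → ·  [on edge]
    (6,4)@(13, 9): e=[-54,0,90] → ·  [on edge]
    (7,4)@(15, 9): e=[-72,0,108] → ·  [on edge]
    (0,7)@(1, 15): e=[60,-24,0] → ·  [on edge]
  covered (3 px):
    · · · · · · · ·
    · · █ · · · · ·
    · · █ · · · · ·
    · · █ · · · · ·
    · · · · · · · ·
    · · · · · · · ·
    · · · · · · · ·
    · · · · · · · ·
    · · · · · · · ·

Final: "outside"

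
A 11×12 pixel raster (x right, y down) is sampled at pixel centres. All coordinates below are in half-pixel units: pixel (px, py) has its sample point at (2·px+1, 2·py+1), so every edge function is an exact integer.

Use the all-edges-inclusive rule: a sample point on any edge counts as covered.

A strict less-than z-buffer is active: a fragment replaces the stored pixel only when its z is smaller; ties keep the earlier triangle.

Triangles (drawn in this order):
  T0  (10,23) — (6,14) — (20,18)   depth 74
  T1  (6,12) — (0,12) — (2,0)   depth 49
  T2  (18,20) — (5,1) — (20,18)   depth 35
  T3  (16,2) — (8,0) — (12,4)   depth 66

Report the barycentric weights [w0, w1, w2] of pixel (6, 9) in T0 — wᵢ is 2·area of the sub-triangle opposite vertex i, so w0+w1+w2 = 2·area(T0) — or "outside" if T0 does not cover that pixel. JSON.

T0:
  2·area = 110
  edge (10, 23)→(6, 14): d=(-4,-9) inclusive
  edge (6, 14)→(20, 18): d=(14,4) inclusive
  edge (20, 18)→(10, 23): d=(-10,5) inclusive
    (3,7)@(7, 15): e=[5,10,95] → X
    (4,7)@(9, 15): e=[23,2,85] → X
    (5,7)@(11, 15): e=[41,-6,75] → .
    (3,8)@(7, 17): e=[-3,38,75] → .
    (4,8)@(9, 17): e=[15,30,65] → X
    (5,8)@(11, 17): e=[33,22,55] → X
    (6,8)@(13, 17): e=[51,14,45] → X
    (7,8)@(15, 17): e=[69,6,35] → X
    (8,8)@(17, 17): e=[87,-2,25] → .
    (4,9)@(9, 19): e=[7,58,45] → X
    (8,9)@(17, 19): e=[79,26,5] → X
    (9,9)@(19, 19): e=[97,18,-5] → .
  covered (13 px):
    . . . . . . . . . . .
    . . . . . . . . . . .
    . . . . . . . . . . .
    . . . . . . . . . . .
    . . . . . . . . . . .
    . . . . . . . . . . .
    . . . . . . . . . . .
    . . . X X . . . . . .
    . . . . X X X X . . .
    . . . . X X X X X . .
    . . . . . X X . . . .
    . . . . . . . . . . .
T1:
  2·area = 72
  edge (6, 12)→(0, 12): d=(-6,0) inclusive
  edge (0, 12)→(2, 0): d=(2,-12) inclusive
  edge (2, 0)→(6, 12): d=(4,12) inclusive
    (1,1)@(3, 3): e=[54,18,0] → X  [on edge]
    (2,1)@(5, 3): e=[54,42,-24] → .
    (1,2)@(3, 5): e=[42,22,8] → X
    (2,2)@(5, 5): e=[42,46,-16] → .
    (0,3)@(1, 7): e=[30,2,40] → X
    (2,3)@(5, 7): e=[30,50,-8] → .
    (0,4)@(1, 9): e=[18,6,48] → X
    (2,4)@(5, 9): e=[18,54,0] → X  [on edge]
    (3,4)@(7, 9): e=[18,78,-24] → .
    (0,5)@(1, 11): e=[6,10,56] → X
    (3,5)@(7, 11): e=[6,82,-16] → .
    (0,6)@(1, 13): e=[-6,14,64] → .
    (3,7)@(7, 15): e=[-18,90,0] → .  [on edge]
    (4,10)@(9, 21): e=[-54,126,0] → .  [on edge]
  covered (10 px):
    . . . . . . . . . . .
    . X . . . . . . . . .
    . X . . . . . . . . .
    X X . . . . . . . . .
    X X X . . . . . . . .
    X X X . . . . . . . .
    . . . . . . . . . . .
    . . . . . . . . . . .
    . . . . . . . . . . .
    . . . . . . . . . . .
    . . . . . . . . . . .
    . . . . . . . . . . .
T2:
  2·area = 64
  edge (18, 20)→(5, 1): d=(-13,-19) inclusive
  edge (5, 1)→(20, 18): d=(15,17) inclusive
  edge (20, 18)→(18, 20): d=(-2,2) inclusive
    (2,0)@(5, 1): e=[0,0,64] → X  [on edge]
    (3,0)@(7, 1): e=[38,-34,60] → .
    (2,1)@(5, 3): e=[-26,30,60] → .
    (5,4)@(11, 9): e=[10,18,36] → X
    (6,4)@(13, 9): e=[48,-16,32] → .
    (5,5)@(11, 11): e=[-16,48,32] → .
    (6,5)@(13, 11): e=[22,14,28] → X
    (7,5)@(15, 11): e=[60,-20,24] → .
    (6,6)@(13, 13): e=[-4,44,24] → .
    (7,6)@(15, 13): e=[34,10,20] → X
    (8,6)@(17, 13): e=[72,-24,16] → .
    (7,7)@(15, 15): e=[8,40,16] → X
    (10,8)@(21, 17): e=[96,-32,0] → .  [on edge]
    (9,9)@(19, 19): e=[32,32,0] → X  [on edge]
    (8,10)@(17, 21): e=[-32,96,0] → .  [on edge]
    (7,11)@(15, 23): e=[-96,160,0] → .  [on edge]
  covered (9 px):
    . . X . . . . . . . .
    . . . . . . . . . . .
    . . . . . . . . . . .
    . . . . . . . . . . .
    . . . . . X . . . . .
    . . . . . . X . . . .
    . . . . . . . X . . .
    . . . . . . . X X . .
    . . . . . . . . X X .
    . . . . . . . . . X .
    . . . . . . . . . . .
    . . . . . . . . . . .
T3:
  2·area = 24  (B↔C swapped to make it positive)
  edge (16, 2)→(12, 4): d=(-4,2) inclusive
  edge (12, 4)→(8, 0): d=(-4,-4) inclusive
  edge (8, 0)→(16, 2): d=(8,2) inclusive
    (4,0)@(9, 1): e=[18,0,6] → X  [on edge]
    (5,0)@(11, 1): e=[14,8,2] → X
    (6,0)@(13, 1): e=[10,16,-2] → .
    (4,1)@(9, 3): e=[10,-8,22] → .
    (5,1)@(11, 3): e=[6,0,18] → X  [on edge]
    (6,1)@(13, 3): e=[2,8,14] → X
    (7,1)@(15, 3): e=[-2,16,10] → .
    (5,2)@(11, 5): e=[-2,-8,34] → .
    (6,2)@(13, 5): e=[-6,0,30] → .  [on edge]
    (7,3)@(15, 7): e=[-18,0,42] → .  [on edge]
    (8,4)@(17, 9): e=[-30,0,54] → .  [on edge]
    (9,5)@(19, 11): e=[-42,0,66] → .  [on edge]
    (10,6)@(21, 13): e=[-54,0,78] → .  [on edge]
  covered (4 px):
    . . . . X X . . . . .
    . . . . . X X . . . .
    . . . . . . . . . . .
    . . . . . . . . . . .
    . . . . . . . . . . .
    . . . . . . . . . . .
    . . . . . . . . . . .
    . . . . . . . . . . .
    . . . . . . . . . . .
    . . . . . . . . . . .
    . . . . . . . . . . .
    . . . . . . . . . . .

Answer: [42,25,43]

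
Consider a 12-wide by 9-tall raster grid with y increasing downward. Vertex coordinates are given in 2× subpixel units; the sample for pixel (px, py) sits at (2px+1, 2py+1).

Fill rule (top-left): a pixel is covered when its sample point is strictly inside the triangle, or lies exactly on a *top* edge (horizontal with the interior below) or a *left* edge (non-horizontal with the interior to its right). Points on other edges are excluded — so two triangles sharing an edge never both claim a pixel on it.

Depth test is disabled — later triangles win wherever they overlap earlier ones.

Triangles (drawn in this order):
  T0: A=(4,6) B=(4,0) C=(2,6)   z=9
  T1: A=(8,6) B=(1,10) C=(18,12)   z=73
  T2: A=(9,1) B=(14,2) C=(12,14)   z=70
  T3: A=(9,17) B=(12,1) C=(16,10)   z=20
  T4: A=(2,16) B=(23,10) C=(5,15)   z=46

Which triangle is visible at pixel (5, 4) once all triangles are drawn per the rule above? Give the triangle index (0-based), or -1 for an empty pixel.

T0:
  2·area = 12  (B↔C swapped to make it positive)
  edge (4, 6)→(2, 6): d=(-2,0) right/bottom  bias=-1
  edge (2, 6)→(4, 0): d=(2,-6) top-left  bias=+0
  edge (4, 0)→(4, 6): d=(0,6) right/bottom  bias=-1
    (1,1)@(3, 3): e=[6,0,6] → █  [on edge]
    (2,1)@(5, 3): e=[6,12,-6] → ·
    (1,2)@(3, 5): e=[2,4,6] → █
    (2,2)@(5, 5): e=[2,16,-6] → ·
    (1,3)@(3, 7): e=[-2,8,6] → ·
    (0,4)@(1, 9): e=[-6,0,18] → ·  [on edge]
  covered (2 px):
    · · · · · · · · · · · ·
    · █ · · · · · · · · · ·
    · █ · · · · · · · · · ·
    · · · · · · · · · · · ·
    · · · · · · · · · · · ·
    · · · · · · · · · · · ·
    · · · · · · · · · · · ·
    · · · · · · · · · · · ·
    · · · · · · · · · · · ·
T1:
  2·area = 82  (B↔C swapped to make it positive)
  edge (8, 6)→(18, 12): d=(10,6) right/bottom  bias=-1
  edge (18, 12)→(1, 10): d=(-17,-2) top-left  bias=+0
  edge (1, 10)→(8, 6): d=(7,-4) top-left  bias=+0
    (1,1)@(3, 3): e=[0,123,-41] → ·  [on edge]
    (3,3)@(7, 7): e=[16,63,3] → █
    (4,3)@(9, 7): e=[4,67,11] → █
    (5,3)@(11, 7): e=[-8,71,19] → ·
    (1,4)@(3, 9): e=[60,21,1] → █
    (2,4)@(5, 9): e=[48,25,9] → █
    (5,4)@(11, 9): e=[12,37,33] → █
    (6,4)@(13, 9): e=[0,41,41] → ·  [on edge]
    (1,5)@(3, 11): e=[80,-13,15] → ·
    (2,5)@(5, 11): e=[68,-9,23] → ·
    (3,5)@(7, 11): e=[56,-5,31] → ·
    (4,5)@(9, 11): e=[44,-1,39] → ·
    (11,7)@(23, 15): e=[0,-41,123] → ·  [on edge]
  covered (10 px):
    · · · · · · · · · · · ·
    · · · · · · · · · · · ·
    · · · · · · · · · · · ·
    · · · █ █ · · · · · · ·
    · █ █ █ █ █ · · · · · ·
    · · · · · █ █ █ · · · ·
    · · · · · · · · · · · ·
    · · · · · · · · · · · ·
    · · · · · · · · · · · ·
T2:
  2·area = 62
  edge (9, 1)→(14, 2): d=(5,1) right/bottom  bias=-1
  edge (14, 2)→(12, 14): d=(-2,12) right/bottom  bias=-1
  edge (12, 14)→(9, 1): d=(-3,-13) top-left  bias=+0
    (4,0)@(9, 1): e=[0,62,0] → ·  [on edge]
    (5,1)@(11, 3): e=[8,34,20] → █
    (6,1)@(13, 3): e=[6,10,46] → █
    (7,1)@(15, 3): e=[4,-14,72] → ·
    (9,1)@(19, 3): e=[0,-62,124] → ·  [on edge]
    (5,2)@(11, 5): e=[18,30,14] → █
    (7,2)@(15, 5): e=[14,-18,66] → ·
    (5,3)@(11, 7): e=[28,26,8] → █
    (7,3)@(15, 7): e=[24,-22,60] → ·
    (5,4)@(11, 9): e=[38,22,2] → █
    (6,4)@(13, 9): e=[36,-2,28] → ·
    (5,5)@(11, 11): e=[48,18,-4] → ·
  covered (7 px):
    · · · · · · · · · · · ·
    · · · · · █ █ · · · · ·
    · · · · · █ █ · · · · ·
    · · · · · █ █ · · · · ·
    · · · · · █ · · · · · ·
    · · · · · · · · · · · ·
    · · · · · · · · · · · ·
    · · · · · · · · · · · ·
    · · · · · · · · · · · ·
T3:
  2·area = 91
  edge (9, 17)→(12, 1): d=(3,-16) top-left  bias=+0
  edge (12, 1)→(16, 10): d=(4,9) right/bottom  bias=-1
  edge (16, 10)→(9, 17): d=(-7,7) right/bottom  bias=-1
    (11,1)@(23, 3): e=[182,-91,0] → ·  [on edge]
    (6,2)@(13, 5): e=[28,7,56] → █
    (7,2)@(15, 5): e=[60,-11,42] → ·
    (10,2)@(21, 5): e=[156,-65,0] → ·  [on edge]
    (5,3)@(11, 7): e=[2,33,56] → █
    (7,3)@(15, 7): e=[66,-3,28] → ·
    (9,3)@(19, 7): e=[130,-39,0] → ·  [on edge]
    (5,4)@(11, 9): e=[8,41,42] → █
    (7,4)@(15, 9): e=[72,5,14] → █
    (8,4)@(17, 9): e=[104,-13,0] → ·  [on edge]
    (5,5)@(11, 11): e=[14,49,28] → █
    (7,5)@(15, 11): e=[78,13,0] → ·  [on edge]
    (6,6)@(13, 13): e=[52,39,0] → ·  [on edge]
    (5,7)@(11, 15): e=[26,65,0] → ·  [on edge]
    (4,8)@(9, 17): e=[0,91,0] → ·  [on edge]
  covered (9 px):
    · · · · · · · · · · · ·
    · · · · · · · · · · · ·
    · · · · · · █ · · · · ·
    · · · · · █ █ · · · · ·
    · · · · · █ █ █ · · · ·
    · · · · · █ █ · · · · ·
    · · · · · █ · · · · · ·
    · · · · · · · · · · · ·
    · · · · · · · · · · · ·
T4:
  2·area = 3  (B↔C swapped to make it positive)
  edge (2, 16)→(5, 15): d=(3,-1) top-left  bias=+0
  edge (5, 15)→(23, 10): d=(18,-5) top-left  bias=+0
  edge (23, 10)→(2, 16): d=(-21,6) right/bottom  bias=-1
    (11,4)@(23, 9): e=[0,-18,21] → ·  [on edge]
    (8,5)@(17, 11): e=[0,-12,15] → ·  [on edge]
    (5,6)@(11, 13): e=[0,-6,9] → ·  [on edge]
    (2,7)@(5, 15): e=[0,0,3] → █  [on edge]
    (3,7)@(7, 15): e=[2,10,-9] → ·
    (2,8)@(5, 17): e=[6,36,-39] → ·
  covered (1 px):
    · · · · · · · · · · · ·
    · · · · · · · · · · · ·
    · · · · · · · · · · · ·
    · · · · · · · · · · · ·
    · · · · · · · · · · · ·
    · · · · · · · · · · · ·
    · · · · · · · · · · · ·
    · · █ · · · · · · · · ·
    · · · · · · · · · · · ·

Z-buffer (winner per pixel, '.' = empty):
  . . . . . . . . . . . .
  . 0 . . . 2 2 . . . . .
  . 0 . . . 2 3 . . . . .
  . . . 1 1 3 3 . . . . .
  . 1 1 1 1 3 3 3 . . . .
  . . . . . 3 3 1 . . . .
  . . . . . 3 . . . . . .
  . . 4 . . . . . . . . .
  . . . . . . . . . . . .

Final: 3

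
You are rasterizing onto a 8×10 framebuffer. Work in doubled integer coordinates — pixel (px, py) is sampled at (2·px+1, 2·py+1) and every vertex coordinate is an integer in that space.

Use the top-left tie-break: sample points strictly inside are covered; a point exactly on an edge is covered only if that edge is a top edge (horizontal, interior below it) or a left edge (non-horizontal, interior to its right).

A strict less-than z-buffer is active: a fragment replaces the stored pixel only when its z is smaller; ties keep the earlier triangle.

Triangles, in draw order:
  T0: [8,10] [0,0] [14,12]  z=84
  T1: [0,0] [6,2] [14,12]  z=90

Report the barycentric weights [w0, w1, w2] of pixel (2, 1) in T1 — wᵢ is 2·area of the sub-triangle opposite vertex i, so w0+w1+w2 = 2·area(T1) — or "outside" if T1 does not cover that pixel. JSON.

T0:
  2·area = 44
  edge (8, 10)→(0, 0): d=(-8,-10) top-left  bias=+0
  edge (0, 0)→(14, 12): d=(14,12) right/bottom  bias=-1
  edge (14, 12)→(8, 10): d=(-6,-2) top-left  bias=+0
    (0,0)@(1, 1): e=[2,2,40] → X
    (1,0)@(3, 1): e=[22,-22,44] → .
    (0,1)@(1, 3): e=[-14,30,28] → .
    (1,1)@(3, 3): e=[6,6,32] → X
    (2,1)@(5, 3): e=[26,-18,36] → .
    (1,2)@(3, 5): e=[-10,34,20] → .
    (2,2)@(5, 5): e=[10,10,24] → X
    (3,2)@(7, 5): e=[30,-14,28] → .
    (2,3)@(5, 7): e=[-6,38,12] → .
    (3,3)@(7, 7): e=[14,14,16] → X
    (4,3)@(9, 7): e=[34,-10,20] → .
    (2,4)@(5, 9): e=[-22,66,0] → .  [on edge]
    (5,5)@(11, 11): e=[22,22,0] → X  [on edge]
  covered (6 px):
    X . . . . . . .
    . X . . . . . .
    . . X . . . . .
    . . . X . . . .
    . . . . X . . .
    . . . . . X . .
    . . . . . . . .
    . . . . . . . .
    . . . . . . . .
    . . . . . . . .
T1:
  2·area = 44
  edge (0, 0)→(6, 2): d=(6,2) right/bottom  bias=-1
  edge (6, 2)→(14, 12): d=(8,10) right/bottom  bias=-1
  edge (14, 12)→(0, 0): d=(-14,-12) top-left  bias=+0
    (1,0)@(3, 1): e=[0,22,22] → .  [on edge]
    (2,1)@(5, 3): e=[8,18,18] → X
    (3,1)@(7, 3): e=[4,-2,42] → .
    (4,1)@(9, 3): e=[0,-22,66] → .  [on edge]
    (2,2)@(5, 5): e=[20,34,-10] → .
    (3,2)@(7, 5): e=[16,14,14] → X
    (4,2)@(9, 5): e=[12,-6,38] → .
    (7,2)@(15, 5): e=[0,-66,110] → .  [on edge]
    (3,3)@(7, 7): e=[28,30,-14] → .
    (4,3)@(9, 7): e=[24,10,10] → X
    (5,3)@(11, 7): e=[20,-10,34] → .
    (4,4)@(9, 9): e=[36,26,-18] → .
  covered (5 px):
    . . . . . . . .
    . . X . . . . .
    . . . X . . . .
    . . . . X . . .
    . . . . . X . .
    . . . . . . X .
    . . . . . . . .
    . . . . . . . .
    . . . . . . . .
    . . . . . . . .

Answer: [18,18,8]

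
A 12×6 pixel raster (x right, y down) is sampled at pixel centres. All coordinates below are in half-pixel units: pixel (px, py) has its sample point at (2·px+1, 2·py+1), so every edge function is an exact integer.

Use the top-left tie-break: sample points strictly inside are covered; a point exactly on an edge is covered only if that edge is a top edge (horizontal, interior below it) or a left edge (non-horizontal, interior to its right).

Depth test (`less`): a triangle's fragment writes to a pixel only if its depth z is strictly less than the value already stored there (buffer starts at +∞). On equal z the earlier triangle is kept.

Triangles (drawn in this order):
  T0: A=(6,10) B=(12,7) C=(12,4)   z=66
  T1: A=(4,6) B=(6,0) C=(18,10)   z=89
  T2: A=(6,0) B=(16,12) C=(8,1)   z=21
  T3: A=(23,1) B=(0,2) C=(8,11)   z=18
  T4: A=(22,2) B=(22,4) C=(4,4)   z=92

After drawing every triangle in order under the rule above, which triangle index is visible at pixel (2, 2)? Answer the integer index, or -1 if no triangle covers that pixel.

T0:
  2·area = 18  (B↔C swapped to make it positive)
  edge (6, 10)→(12, 4): d=(6,-6) top-left  bias=+0
  edge (12, 4)→(12, 7): d=(0,3) right/bottom  bias=-1
  edge (12, 7)→(6, 10): d=(-6,3) right/bottom  bias=-1
    (7,0)@(15, 1): e=[0,-9,27] → .  [on edge]
    (6,1)@(13, 3): e=[0,-3,21] → .  [on edge]
    (5,2)@(11, 5): e=[0,3,15] → X  [on edge]
    (6,2)@(13, 5): e=[12,-3,9] → .
    (4,3)@(9, 7): e=[0,9,9] → X  [on edge]
    (6,3)@(13, 7): e=[24,-3,-3] → .
    (3,4)@(7, 9): e=[0,15,3] → X  [on edge]
    (4,4)@(9, 9): e=[12,9,-3] → .
    (5,4)@(11, 9): e=[24,3,-9] → .
    (2,5)@(5, 11): e=[0,21,-3] → .  [on edge]
    (3,5)@(7, 11): e=[12,15,-9] → .
  covered (4 px):
    . . . . . . . . . . . .
    . . . . . . . . . . . .
    . . . . . X . . . . . .
    . . . . X X . . . . . .
    . . . X . . . . . . . .
    . . . . . . . . . . . .
T1:
  2·area = 92
  edge (4, 6)→(6, 0): d=(2,-6) top-left  bias=+0
  edge (6, 0)→(18, 10): d=(12,10) right/bottom  bias=-1
  edge (18, 10)→(4, 6): d=(-14,-4) top-left  bias=+0
    (3,0)@(7, 1): e=[8,2,82] → X
    (4,0)@(9, 1): e=[20,-18,90] → .
    (2,1)@(5, 3): e=[0,46,46] → X  [on edge]
    (4,1)@(9, 3): e=[24,6,62] → X
    (5,1)@(11, 3): e=[36,-14,70] → .
    (2,2)@(5, 5): e=[4,70,18] → X
    (5,2)@(11, 5): e=[40,10,42] → X
    (6,2)@(13, 5): e=[52,-10,50] → .
    (2,3)@(5, 7): e=[8,94,-10] → .
    (3,3)@(7, 7): e=[20,74,-2] → .
    (4,3)@(9, 7): e=[32,54,6] → X
    (6,3)@(13, 7): e=[56,14,22] → X
    (1,4)@(3, 9): e=[0,138,-46] → .  [on edge]
  covered (12 px):
    . . . X . . . . . . . .
    . . X X X . . . . . . .
    . . X X X X . . . . . .
    . . . . X X X . . . . .
    . . . . . . . X . . . .
    . . . . . . . . . . . .
T2:
  2·area = 14  (B↔C swapped to make it positive)
  edge (6, 0)→(8, 1): d=(2,1) right/bottom  bias=-1
  edge (8, 1)→(16, 12): d=(8,11) right/bottom  bias=-1
  edge (16, 12)→(6, 0): d=(-10,-12) top-left  bias=+0
    (3,0)@(7, 1): e=[1,11,2] → X
    (4,0)@(9, 1): e=[-1,-11,26] → .
    (3,1)@(7, 3): e=[5,27,-18] → .
    (4,1)@(9, 3): e=[3,5,6] → X
    (5,1)@(11, 3): e=[1,-17,30] → .
    (4,2)@(9, 5): e=[7,21,-14] → .
  covered (2 px):
    . . . X . . . . . . . .
    . . . . X . . . . . . .
    . . . . . . . . . . . .
    . . . . . . . . . . . .
    . . . . . . . . . . . .
    . . . . . . . . . . . .
T3:
  2·area = 215  (B↔C swapped to make it positive)
  edge (23, 1)→(8, 11): d=(-15,10) right/bottom  bias=-1
  edge (8, 11)→(0, 2): d=(-8,-9) top-left  bias=+0
  edge (0, 2)→(23, 1): d=(23,-1) top-left  bias=+0
    (11,0)@(23, 1): e=[0,215,0] → .  [on edge]
    (0,1)@(1, 3): e=[190,1,24] → X
    (1,1)@(3, 3): e=[170,19,26] → X
    (2,1)@(5, 3): e=[150,37,28] → X
    (3,1)@(7, 3): e=[130,55,30] → X
    (4,1)@(9, 3): e=[110,73,32] → X
    (5,1)@(11, 3): e=[90,91,34] → X
    (6,1)@(13, 3): e=[70,109,36] → X
    (7,1)@(15, 3): e=[50,127,38] → X
    (8,1)@(17, 3): e=[30,145,40] → X
    (9,1)@(19, 3): e=[10,163,42] → X
    (10,1)@(21, 3): e=[-10,181,44] → .
    (8,2)@(17, 5): e=[0,129,86] → .  [on edge]
    (5,4)@(11, 9): e=[0,43,172] → .  [on edge]
  covered (24 px):
    . . . . . . . . . . . .
    X X X X X X X X X X . .
    . X X X X X X X . . . .
    . . X X X X X . . . . .
    . . . X X . . . . . . .
    . . . . . . . . . . . .
T4:
  2·area = 36
  edge (22, 2)→(22, 4): d=(0,2) right/bottom  bias=-1
  edge (22, 4)→(4, 4): d=(-18,0) right/bottom  bias=-1
  edge (4, 4)→(22, 2): d=(18,-2) top-left  bias=+0
    (6,1)@(13, 3): e=[18,18,0] → X  [on edge]
    (7,1)@(15, 3): e=[14,18,4] → X
    (8,1)@(17, 3): e=[10,18,8] → X
    (9,1)@(19, 3): e=[6,18,12] → X
    (10,1)@(21, 3): e=[2,18,16] → X
    (11,1)@(23, 3): e=[-2,18,20] → .
    (6,2)@(13, 5): e=[18,-18,36] → .
    (7,2)@(15, 5): e=[14,-18,40] → .
    (8,2)@(17, 5): e=[10,-18,44] → .
    (9,2)@(19, 5): e=[6,-18,48] → .
    (10,2)@(21, 5): e=[2,-18,52] → .
  covered (5 px):
    . . . . . . . . . . . .
    . . . . . . X X X X X .
    . . . . . . . . . . . .
    . . . . . . . . . . . .
    . . . . . . . . . . . .
    . . . . . . . . . . . .

Z-buffer (winner per pixel, '.' = empty):
  . . . 2 . . . . . . . .
  3 3 3 3 3 3 3 3 3 3 4 .
  . 3 3 3 3 3 3 3 . . . .
  . . 3 3 3 3 3 . . . . .
  . . . 3 3 . . 1 . . . .
  . . . . . . . . . . . .

Answer: 3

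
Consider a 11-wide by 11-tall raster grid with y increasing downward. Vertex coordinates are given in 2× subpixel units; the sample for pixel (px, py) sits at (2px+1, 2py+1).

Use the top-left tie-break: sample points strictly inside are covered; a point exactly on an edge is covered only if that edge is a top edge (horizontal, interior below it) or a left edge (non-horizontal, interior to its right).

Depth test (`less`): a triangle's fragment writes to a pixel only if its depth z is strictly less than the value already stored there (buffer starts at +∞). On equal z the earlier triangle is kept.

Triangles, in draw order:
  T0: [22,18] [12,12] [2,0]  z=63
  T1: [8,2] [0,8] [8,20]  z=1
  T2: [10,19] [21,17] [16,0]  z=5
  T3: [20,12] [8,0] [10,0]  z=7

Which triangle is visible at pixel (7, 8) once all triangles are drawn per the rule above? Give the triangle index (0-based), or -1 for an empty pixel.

T0:
  2·area = 60
  edge (22, 18)→(12, 12): d=(-10,-6) top-left  bias=+0
  edge (12, 12)→(2, 0): d=(-10,-12) top-left  bias=+0
  edge (2, 0)→(22, 18): d=(20,18) right/bottom  bias=-1
    (1,0)@(3, 1): e=[56,2,2] → #
    (2,0)@(5, 1): e=[68,26,-34] → ·
    (1,1)@(3, 3): e=[36,-18,42] → ·
    (2,1)@(5, 3): e=[48,6,6] → #
    (3,1)@(7, 3): e=[60,30,-30] → ·
    (2,2)@(5, 5): e=[28,-14,46] → ·
    (3,2)@(7, 5): e=[40,10,10] → #
    (4,2)@(9, 5): e=[52,34,-26] → ·
    (3,3)@(7, 7): e=[20,-10,50] → ·
    (4,3)@(9, 7): e=[32,14,14] → #
    (5,3)@(11, 7): e=[44,38,-22] → ·
    (3,4)@(7, 9): e=[0,-30,90] → ·  [on edge]
    (8,7)@(17, 15): e=[0,30,30] → #  [on edge]
  covered (8 px):
    · # · · · · · · · · ·
    · · # · · · · · · · ·
    · · · # · · · · · · ·
    · · · · # · · · · · ·
    · · · · · # · · · · ·
    · · · · · · # · · · ·
    · · · · · · · # · · ·
    · · · · · · · · # · ·
    · · · · · · · · · · ·
    · · · · · · · · · · ·
    · · · · · · · · · · ·
T1:
  2·area = 144  (B↔C swapped to make it positive)
  edge (8, 2)→(8, 20): d=(0,18) right/bottom  bias=-1
  edge (8, 20)→(0, 8): d=(-8,-12) top-left  bias=+0
  edge (0, 8)→(8, 2): d=(8,-6) top-left  bias=+0
    (3,1)@(7, 3): e=[18,124,2] → #
    (4,1)@(9, 3): e=[-18,148,14] → ·
    (2,2)@(5, 5): e=[54,84,6] → #
    (4,2)@(9, 5): e=[-18,132,30] → ·
    (1,3)@(3, 7): e=[90,44,10] → #
    (4,3)@(9, 7): e=[-18,116,46] → ·
    (0,4)@(1, 9): e=[126,4,14] → #
    (4,4)@(9, 9): e=[-18,100,62] → ·
    (0,5)@(1, 11): e=[126,-12,30] → ·
    (1,5)@(3, 11): e=[90,12,42] → #
    (4,5)@(9, 11): e=[-18,84,78] → ·
    (1,6)@(3, 13): e=[90,-4,58] → ·
  covered (18 px):
    · · · · · · · · · · ·
    · · · # · · · · · · ·
    · · # # · · · · · · ·
    · # # # · · · · · · ·
    # # # # · · · · · · ·
    · # # # · · · · · · ·
    · · # # · · · · · · ·
    · · # # · · · · · · ·
    · · · # · · · · · · ·
    · · · · · · · · · · ·
    · · · · · · · · · · ·
T2:
  2·area = 197  (B↔C swapped to make it positive)
  edge (10, 19)→(16, 0): d=(6,-19) top-left  bias=+0
  edge (16, 0)→(21, 17): d=(5,17) right/bottom  bias=-1
  edge (21, 17)→(10, 19): d=(-11,2) right/bottom  bias=-1
    (7,2)@(15, 5): e=[11,42,144] → #
    (8,2)@(17, 5): e=[49,8,140] → #
    (9,2)@(19, 5): e=[87,-26,136] → ·
    (7,3)@(15, 7): e=[23,52,122] → #
    (9,3)@(19, 7): e=[99,-16,114] → ·
    (7,4)@(15, 9): e=[35,62,100] → #
    (9,4)@(19, 9): e=[111,-6,92] → ·
    (6,5)@(13, 11): e=[9,106,82] → #
    (9,5)@(19, 11): e=[123,4,70] → #
    (10,5)@(21, 11): e=[161,-30,66] → ·
    (6,6)@(13, 13): e=[21,116,60] → #
    (10,6)@(21, 13): e=[173,-20,44] → ·
    (10,8)@(21, 17): e=[197,0,0] → ·  [on edge]
  covered (23 px):
    · · · · · · · · · · ·
    · · · · · · · · · · ·
    · · · · · · · # # · ·
    · · · · · · · # # · ·
    · · · · · · · # # · ·
    · · · · · · # # # # ·
    · · · · · · # # # # ·
    · · · · · · # # # # ·
    · · · · · # # # # # ·
    · · · · · · · · · · ·
    · · · · · · · · · · ·
T3:
  2·area = 24
  edge (20, 12)→(8, 0): d=(-12,-12) top-left  bias=+0
  edge (8, 0)→(10, 0): d=(2,0) top-left  bias=+0
  edge (10, 0)→(20, 12): d=(10,12) right/bottom  bias=-1
    (4,0)@(9, 1): e=[0,2,22] → #  [on edge]
    (5,0)@(11, 1): e=[24,2,-2] → ·
    (4,1)@(9, 3): e=[-24,6,42] → ·
    (5,1)@(11, 3): e=[0,6,18] → #  [on edge]
    (6,1)@(13, 3): e=[24,6,-6] → ·
    (5,2)@(11, 5): e=[-24,10,38] → ·
    (6,2)@(13, 5): e=[0,10,14] → #  [on edge]
    (7,2)@(15, 5): e=[24,10,-10] → ·
    (6,3)@(13, 7): e=[-24,14,34] → ·
    (7,3)@(15, 7): e=[0,14,10] → #  [on edge]
    (8,3)@(17, 7): e=[24,14,-14] → ·
    (7,4)@(15, 9): e=[-24,18,30] → ·
    (8,4)@(17, 9): e=[0,18,6] → #  [on edge]
    (9,5)@(19, 11): e=[0,22,2] → #  [on edge]
    (10,6)@(21, 13): e=[0,26,-2] → ·  [on edge]
  covered (6 px):
    · · · · # · · · · · ·
    · · · · · # · · · · ·
    · · · · · · # · · · ·
    · · · · · · · # · · ·
    · · · · · · · · # · ·
    · · · · · · · · · # ·
    · · · · · · · · · · ·
    · · · · · · · · · · ·
    · · · · · · · · · · ·
    · · · · · · · · · · ·
    · · · · · · · · · · ·

Z-buffer (winner per pixel, '.' = empty):
  . 0 . . 3 . . . . . .
  . . 0 1 . 3 . . . . .
  . . 1 1 . . 3 2 2 . .
  . 1 1 1 0 . . 2 2 . .
  1 1 1 1 . 0 . 2 2 . .
  . 1 1 1 . . 2 2 2 2 .
  . . 1 1 . . 2 2 2 2 .
  . . 1 1 . . 2 2 2 2 .
  . . . 1 . 2 2 2 2 2 .
  . . . . . . . . . . .
  . . . . . . . . . . .

Answer: 2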